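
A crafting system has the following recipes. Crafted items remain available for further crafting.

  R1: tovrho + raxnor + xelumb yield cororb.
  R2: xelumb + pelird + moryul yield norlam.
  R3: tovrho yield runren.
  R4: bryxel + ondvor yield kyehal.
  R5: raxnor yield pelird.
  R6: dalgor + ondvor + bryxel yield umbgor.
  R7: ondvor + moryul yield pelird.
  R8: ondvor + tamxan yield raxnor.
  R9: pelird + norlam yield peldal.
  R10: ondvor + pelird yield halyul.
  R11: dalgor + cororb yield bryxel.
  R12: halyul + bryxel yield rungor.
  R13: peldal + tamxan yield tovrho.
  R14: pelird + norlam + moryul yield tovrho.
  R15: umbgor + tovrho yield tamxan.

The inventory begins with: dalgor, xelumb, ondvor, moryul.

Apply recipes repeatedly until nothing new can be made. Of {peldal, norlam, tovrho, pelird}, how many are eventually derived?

ondvor + moryul → pelird (R7).
Using R2, xelumb, pelird, and moryul make norlam.
pelird + norlam → peldal (R9).
Using R14, pelird, norlam, and moryul make tovrho.
peldal: reached.
norlam: reached.
tovrho: reached.
pelird: reached.
All 4 are reached.

4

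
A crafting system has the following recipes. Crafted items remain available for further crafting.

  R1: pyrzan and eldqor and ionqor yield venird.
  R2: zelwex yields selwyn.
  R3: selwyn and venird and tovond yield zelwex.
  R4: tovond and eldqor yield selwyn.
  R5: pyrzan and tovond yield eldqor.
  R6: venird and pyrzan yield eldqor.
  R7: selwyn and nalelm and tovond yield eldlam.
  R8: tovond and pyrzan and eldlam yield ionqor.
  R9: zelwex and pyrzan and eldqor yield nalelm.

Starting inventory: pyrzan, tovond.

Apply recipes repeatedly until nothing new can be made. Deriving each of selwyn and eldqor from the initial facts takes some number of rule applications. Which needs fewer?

eldqor: pyrzan and tovond → eldqor (R5). [1 rule application]
selwyn: pyrzan and tovond → eldqor (R5). Using R4, tovond and eldqor make selwyn. [2 rule applications]
eldqor needs fewer.

eldqor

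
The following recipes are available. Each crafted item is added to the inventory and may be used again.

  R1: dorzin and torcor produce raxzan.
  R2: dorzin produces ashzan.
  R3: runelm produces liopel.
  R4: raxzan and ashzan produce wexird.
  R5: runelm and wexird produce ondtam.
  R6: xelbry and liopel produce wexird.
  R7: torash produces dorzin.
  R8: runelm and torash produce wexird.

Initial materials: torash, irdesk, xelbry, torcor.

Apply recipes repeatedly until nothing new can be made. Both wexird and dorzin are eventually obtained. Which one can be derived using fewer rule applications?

dorzin

dorzin: Using R7, torash makes dorzin. [1 rule application]
wexird: Using R7, torash makes dorzin. dorzin and torcor → raxzan (R1). dorzin → ashzan (R2). raxzan and ashzan → wexird (R4). [4 rule applications]
dorzin needs fewer.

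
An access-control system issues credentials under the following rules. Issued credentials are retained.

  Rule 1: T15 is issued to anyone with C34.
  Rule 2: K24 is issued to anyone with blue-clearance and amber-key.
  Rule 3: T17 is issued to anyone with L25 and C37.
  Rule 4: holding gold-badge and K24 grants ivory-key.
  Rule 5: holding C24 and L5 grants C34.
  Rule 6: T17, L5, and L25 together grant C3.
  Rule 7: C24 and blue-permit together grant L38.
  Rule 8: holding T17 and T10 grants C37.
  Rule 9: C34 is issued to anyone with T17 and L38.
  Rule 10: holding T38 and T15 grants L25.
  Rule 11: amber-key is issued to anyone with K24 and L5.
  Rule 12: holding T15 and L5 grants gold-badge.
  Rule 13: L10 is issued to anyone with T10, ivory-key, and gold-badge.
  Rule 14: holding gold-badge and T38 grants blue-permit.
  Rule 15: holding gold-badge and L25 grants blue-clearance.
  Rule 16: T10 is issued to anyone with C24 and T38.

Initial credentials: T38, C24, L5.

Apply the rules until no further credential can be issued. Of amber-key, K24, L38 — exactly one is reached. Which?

L38

Holding C24 and L5 grants C34 (Rule 5).
Holding C34 grants T15 (Rule 1).
Holding T15 and L5 grants gold-badge (Rule 12).
Holding gold-badge and T38 grants blue-permit (Rule 14).
Holding C24 and blue-permit grants L38 (Rule 7).
K24 would need blue-clearance and amber-key (Rule 2), but amber-key is never granted. amber-key would need K24 and L5 (Rule 11), but K24 is never granted.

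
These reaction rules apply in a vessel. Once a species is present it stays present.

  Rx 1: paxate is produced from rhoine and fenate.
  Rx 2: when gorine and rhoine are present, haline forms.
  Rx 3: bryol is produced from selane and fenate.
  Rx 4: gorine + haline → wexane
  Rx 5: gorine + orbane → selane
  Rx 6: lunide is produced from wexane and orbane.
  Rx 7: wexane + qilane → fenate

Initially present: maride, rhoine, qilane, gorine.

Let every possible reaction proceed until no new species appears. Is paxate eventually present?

Yes

gorine and rhoine present → haline forms (Rx 2).
gorine and haline present → wexane forms (Rx 4).
wexane and qilane present → fenate forms (Rx 7).
rhoine and fenate present → paxate forms (Rx 1).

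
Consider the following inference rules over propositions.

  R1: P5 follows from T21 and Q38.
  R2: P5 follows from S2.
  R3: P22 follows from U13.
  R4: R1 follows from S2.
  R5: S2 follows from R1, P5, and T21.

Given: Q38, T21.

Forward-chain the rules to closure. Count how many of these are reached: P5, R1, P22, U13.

1

From T21 and Q38, R1 gives P5.
P5: reached.
R1 would need S2 (R4), but S2 is never established.
P22 would need U13 (R3), but U13 is never established.
No rule produces U13, and it is not given.
Reached: P5 — 1 of the 4.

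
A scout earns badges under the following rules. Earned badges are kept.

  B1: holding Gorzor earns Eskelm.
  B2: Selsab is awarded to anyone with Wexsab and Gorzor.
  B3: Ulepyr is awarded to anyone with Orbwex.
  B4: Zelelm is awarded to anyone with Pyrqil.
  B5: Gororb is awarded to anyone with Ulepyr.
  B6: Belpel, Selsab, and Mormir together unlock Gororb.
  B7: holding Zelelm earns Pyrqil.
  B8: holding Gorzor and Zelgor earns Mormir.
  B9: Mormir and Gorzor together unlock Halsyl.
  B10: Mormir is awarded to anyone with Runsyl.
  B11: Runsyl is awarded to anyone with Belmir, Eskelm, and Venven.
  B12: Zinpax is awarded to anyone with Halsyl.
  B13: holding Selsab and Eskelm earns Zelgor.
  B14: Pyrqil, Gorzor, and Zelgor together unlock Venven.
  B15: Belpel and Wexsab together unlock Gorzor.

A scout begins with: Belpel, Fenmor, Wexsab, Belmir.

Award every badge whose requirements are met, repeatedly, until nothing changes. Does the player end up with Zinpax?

With Belpel and Wexsab, Gorzor is earned (B15).
With Wexsab and Gorzor, Selsab is earned (B2).
With Gorzor, Eskelm is earned (B1).
With Selsab and Eskelm, Zelgor is earned (B13).
With Gorzor and Zelgor, Mormir is earned (B8).
With Mormir and Gorzor, Halsyl is earned (B9).
With Halsyl, Zinpax is earned (B12).

Yes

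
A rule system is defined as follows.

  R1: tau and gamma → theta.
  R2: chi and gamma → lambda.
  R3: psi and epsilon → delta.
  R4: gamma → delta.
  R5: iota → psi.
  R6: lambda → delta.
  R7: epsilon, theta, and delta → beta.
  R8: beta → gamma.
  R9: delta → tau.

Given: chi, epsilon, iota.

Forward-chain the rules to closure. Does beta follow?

beta would need epsilon, theta, and delta (R7), but theta is never established.

No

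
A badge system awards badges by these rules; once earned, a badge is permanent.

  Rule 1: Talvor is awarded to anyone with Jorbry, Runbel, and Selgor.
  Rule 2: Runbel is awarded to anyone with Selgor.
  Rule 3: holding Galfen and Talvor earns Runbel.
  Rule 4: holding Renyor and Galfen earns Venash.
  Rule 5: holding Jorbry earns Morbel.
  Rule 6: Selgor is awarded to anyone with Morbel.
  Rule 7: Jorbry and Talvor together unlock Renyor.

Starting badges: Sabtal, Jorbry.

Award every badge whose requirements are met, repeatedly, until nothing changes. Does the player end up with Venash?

No

Venash would need Renyor and Galfen (Rule 4), but Galfen is never earned.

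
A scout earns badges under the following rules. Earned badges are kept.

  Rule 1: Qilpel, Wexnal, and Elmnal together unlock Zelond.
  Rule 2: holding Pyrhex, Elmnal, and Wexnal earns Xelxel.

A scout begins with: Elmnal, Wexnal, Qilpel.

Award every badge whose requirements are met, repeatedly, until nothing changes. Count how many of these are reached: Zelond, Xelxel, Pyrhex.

With Qilpel, Wexnal, and Elmnal, Zelond is earned (Rule 1).
Zelond: reached.
Xelxel would need Pyrhex, Elmnal, and Wexnal (Rule 2), but Pyrhex is never earned.
No rule produces Pyrhex, and it is not given.
Reached: Zelond — 1 of the 3.

1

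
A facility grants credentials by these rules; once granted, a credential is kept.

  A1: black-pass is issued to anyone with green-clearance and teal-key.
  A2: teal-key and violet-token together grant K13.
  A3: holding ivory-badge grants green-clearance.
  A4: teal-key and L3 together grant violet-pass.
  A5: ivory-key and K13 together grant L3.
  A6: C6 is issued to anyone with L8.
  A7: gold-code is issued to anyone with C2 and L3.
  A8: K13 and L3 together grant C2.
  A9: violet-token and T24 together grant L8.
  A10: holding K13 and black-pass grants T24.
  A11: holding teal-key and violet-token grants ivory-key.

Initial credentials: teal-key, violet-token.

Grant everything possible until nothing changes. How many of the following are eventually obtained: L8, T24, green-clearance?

0

L8 would need violet-token and T24 (A9), but T24 is never granted.
T24 would need K13 and black-pass (A10), but black-pass is never granted.
green-clearance would need ivory-badge (A3), but ivory-badge is never granted.
None of the 3 are reached.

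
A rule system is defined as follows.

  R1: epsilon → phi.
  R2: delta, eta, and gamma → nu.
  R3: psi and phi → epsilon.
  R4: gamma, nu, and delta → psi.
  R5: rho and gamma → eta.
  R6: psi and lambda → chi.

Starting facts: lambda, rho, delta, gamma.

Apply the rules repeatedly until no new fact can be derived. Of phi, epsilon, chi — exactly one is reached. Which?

From rho and gamma, R5 gives eta.
From delta, eta, and gamma, R2 gives nu.
gamma, nu, and delta hold, so psi follows (R4).
psi and lambda hold, so chi follows (R6).
phi would need epsilon (R1), but epsilon is never established. epsilon would need psi and phi (R3), but phi is never established.

chi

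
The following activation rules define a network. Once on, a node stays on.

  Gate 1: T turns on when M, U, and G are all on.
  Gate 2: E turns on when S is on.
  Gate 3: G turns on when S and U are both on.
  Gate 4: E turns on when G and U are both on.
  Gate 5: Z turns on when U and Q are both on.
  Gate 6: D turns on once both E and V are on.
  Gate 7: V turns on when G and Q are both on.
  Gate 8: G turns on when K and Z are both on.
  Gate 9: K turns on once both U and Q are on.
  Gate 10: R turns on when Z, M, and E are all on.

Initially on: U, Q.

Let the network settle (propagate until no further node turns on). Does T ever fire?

T would need M, U, and G (Gate 1), but M never turns on.

No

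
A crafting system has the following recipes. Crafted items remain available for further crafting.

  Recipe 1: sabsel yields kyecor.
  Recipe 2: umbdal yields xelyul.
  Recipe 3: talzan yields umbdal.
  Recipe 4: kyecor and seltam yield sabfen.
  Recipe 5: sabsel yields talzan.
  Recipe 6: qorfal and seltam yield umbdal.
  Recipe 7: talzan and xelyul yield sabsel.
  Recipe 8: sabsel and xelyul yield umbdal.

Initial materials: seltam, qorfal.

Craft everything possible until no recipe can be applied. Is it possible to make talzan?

talzan would need sabsel (Recipe 5), but sabsel is never obtained.

No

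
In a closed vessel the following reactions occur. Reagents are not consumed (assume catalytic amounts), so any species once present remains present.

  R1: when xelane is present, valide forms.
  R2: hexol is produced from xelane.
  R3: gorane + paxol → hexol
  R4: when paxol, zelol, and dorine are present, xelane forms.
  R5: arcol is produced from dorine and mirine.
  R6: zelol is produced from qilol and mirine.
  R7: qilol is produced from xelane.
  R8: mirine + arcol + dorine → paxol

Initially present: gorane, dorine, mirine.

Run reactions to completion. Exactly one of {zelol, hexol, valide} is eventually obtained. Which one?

dorine and mirine present → arcol forms (R5).
mirine, arcol, and dorine present → paxol forms (R8).
gorane and paxol present → hexol forms (R3).
valide would need xelane (R1), but xelane never forms. zelol would need qilol and mirine (R6), but qilol never forms.

hexol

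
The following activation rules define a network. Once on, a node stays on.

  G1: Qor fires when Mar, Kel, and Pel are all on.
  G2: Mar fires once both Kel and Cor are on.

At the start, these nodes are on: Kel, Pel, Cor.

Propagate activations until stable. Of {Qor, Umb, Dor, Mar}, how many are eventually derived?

2

Kel and Cor are on, so Mar fires (G2).
Mar, Kel, and Pel are on, so Qor fires (G1).
Qor: reached.
No rule produces Umb, and it is not given.
No rule produces Dor, and it is not given.
Mar: reached.
Reached: Qor and Mar — 2 of the 4.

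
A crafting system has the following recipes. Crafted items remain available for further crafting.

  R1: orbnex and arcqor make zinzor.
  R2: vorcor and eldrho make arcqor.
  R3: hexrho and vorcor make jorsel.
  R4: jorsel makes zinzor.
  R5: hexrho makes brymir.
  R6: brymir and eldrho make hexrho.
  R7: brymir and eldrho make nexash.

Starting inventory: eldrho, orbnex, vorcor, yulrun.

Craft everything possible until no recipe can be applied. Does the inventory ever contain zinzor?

Yes

vorcor and eldrho → arcqor (R2).
orbnex and arcqor → zinzor (R1).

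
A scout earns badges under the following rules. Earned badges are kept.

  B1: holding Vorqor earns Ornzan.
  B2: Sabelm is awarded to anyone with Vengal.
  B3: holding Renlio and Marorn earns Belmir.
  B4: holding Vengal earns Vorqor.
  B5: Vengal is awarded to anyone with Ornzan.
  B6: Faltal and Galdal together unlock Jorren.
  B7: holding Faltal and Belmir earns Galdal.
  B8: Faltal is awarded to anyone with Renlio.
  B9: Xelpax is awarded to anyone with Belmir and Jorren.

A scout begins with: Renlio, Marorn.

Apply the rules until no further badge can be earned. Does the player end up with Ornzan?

No

Ornzan would need Vorqor (B1), but Vorqor is never earned.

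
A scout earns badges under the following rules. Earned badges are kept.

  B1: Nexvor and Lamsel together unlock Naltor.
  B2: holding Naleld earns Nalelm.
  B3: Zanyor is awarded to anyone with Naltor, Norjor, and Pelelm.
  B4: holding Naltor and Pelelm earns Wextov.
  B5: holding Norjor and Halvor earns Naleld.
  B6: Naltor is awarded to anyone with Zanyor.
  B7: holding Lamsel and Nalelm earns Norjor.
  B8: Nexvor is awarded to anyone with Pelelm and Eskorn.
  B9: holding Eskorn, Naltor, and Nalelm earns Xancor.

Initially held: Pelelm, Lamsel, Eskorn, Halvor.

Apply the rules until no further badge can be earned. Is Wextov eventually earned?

Yes

With Pelelm and Eskorn, Nexvor is earned (B8).
With Nexvor and Lamsel, Naltor is earned (B1).
With Naltor and Pelelm, Wextov is earned (B4).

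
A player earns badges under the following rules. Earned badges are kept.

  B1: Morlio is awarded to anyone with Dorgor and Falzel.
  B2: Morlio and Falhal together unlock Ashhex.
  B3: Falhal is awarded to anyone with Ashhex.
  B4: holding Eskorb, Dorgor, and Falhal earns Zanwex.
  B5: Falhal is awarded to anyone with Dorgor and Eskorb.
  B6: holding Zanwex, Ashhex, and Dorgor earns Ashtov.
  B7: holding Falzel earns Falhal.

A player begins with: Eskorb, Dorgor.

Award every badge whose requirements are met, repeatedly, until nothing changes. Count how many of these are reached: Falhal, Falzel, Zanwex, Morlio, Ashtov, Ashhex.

With Dorgor and Eskorb, Falhal is earned (B5).
With Eskorb, Dorgor, and Falhal, Zanwex is earned (B4).
Falhal: reached.
No rule produces Falzel, and it is not given.
Zanwex: reached.
Morlio would need Dorgor and Falzel (B1), but Falzel is never earned.
Ashtov would need Zanwex, Ashhex, and Dorgor (B6), but Ashhex is never earned.
Ashhex would need Morlio and Falhal (B2), but Morlio is never earned.
Reached: Falhal and Zanwex — 2 of the 6.

2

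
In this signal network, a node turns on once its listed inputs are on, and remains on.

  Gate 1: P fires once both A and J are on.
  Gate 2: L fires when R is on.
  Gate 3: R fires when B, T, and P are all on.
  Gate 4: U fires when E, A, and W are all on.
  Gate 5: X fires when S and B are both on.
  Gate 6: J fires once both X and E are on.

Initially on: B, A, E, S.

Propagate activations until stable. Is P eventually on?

Gate 5: S and B on → X on.
X and E are on, so J fires (Gate 6).
Gate 1: A and J on → P on.

Yes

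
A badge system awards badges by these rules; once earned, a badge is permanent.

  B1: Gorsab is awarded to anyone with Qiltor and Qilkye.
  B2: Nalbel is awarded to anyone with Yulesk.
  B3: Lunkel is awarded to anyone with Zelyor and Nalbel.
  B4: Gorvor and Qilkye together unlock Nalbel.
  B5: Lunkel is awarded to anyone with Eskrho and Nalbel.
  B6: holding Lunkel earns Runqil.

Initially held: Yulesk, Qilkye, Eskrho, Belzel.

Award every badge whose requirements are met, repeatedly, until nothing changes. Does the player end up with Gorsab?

Gorsab would need Qiltor and Qilkye (B1), but Qiltor is never earned.

No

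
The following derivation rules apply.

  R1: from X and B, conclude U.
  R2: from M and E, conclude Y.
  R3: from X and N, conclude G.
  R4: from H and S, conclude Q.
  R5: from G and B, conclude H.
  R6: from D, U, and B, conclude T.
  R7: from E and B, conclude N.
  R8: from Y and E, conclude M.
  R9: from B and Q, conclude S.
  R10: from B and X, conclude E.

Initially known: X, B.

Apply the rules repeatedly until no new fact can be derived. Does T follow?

T would need D, U, and B (R6), but D is never established.

No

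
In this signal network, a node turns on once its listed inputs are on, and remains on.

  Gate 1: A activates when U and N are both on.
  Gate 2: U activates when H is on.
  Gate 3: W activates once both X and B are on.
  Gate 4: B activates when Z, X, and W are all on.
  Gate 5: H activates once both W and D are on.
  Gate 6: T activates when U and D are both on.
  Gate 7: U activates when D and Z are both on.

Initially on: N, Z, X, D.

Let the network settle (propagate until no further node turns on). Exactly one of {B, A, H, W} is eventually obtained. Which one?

A

D and Z are on, so U activates (Gate 7).
U and N are on, so A activates (Gate 1).
H would need W and D (Gate 5), but W never turns on. B would need Z, X, and W (Gate 4), but W never turns on. W would need X and B (Gate 3), but B never turns on.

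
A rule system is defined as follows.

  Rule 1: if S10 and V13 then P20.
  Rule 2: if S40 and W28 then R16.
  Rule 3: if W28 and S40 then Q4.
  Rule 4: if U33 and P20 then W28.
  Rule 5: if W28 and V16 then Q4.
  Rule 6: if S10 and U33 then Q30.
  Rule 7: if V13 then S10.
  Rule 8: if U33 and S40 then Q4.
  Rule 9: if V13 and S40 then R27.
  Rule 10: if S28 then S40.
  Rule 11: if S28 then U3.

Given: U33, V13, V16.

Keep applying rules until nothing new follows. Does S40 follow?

No

S40 would need S28 (Rule 10), but S28 is never established.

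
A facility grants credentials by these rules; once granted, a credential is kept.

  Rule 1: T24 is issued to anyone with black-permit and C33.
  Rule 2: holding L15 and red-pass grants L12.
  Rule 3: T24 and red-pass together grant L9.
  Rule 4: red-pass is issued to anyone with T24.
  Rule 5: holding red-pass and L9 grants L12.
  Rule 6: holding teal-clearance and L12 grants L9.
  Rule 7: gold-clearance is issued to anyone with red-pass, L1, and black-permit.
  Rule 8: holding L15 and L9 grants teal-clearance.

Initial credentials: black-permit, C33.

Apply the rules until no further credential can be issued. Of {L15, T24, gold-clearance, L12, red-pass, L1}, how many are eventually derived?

Holding black-permit and C33 grants T24 (Rule 1).
Holding T24 grants red-pass (Rule 4).
Holding T24 and red-pass grants L9 (Rule 3).
Holding red-pass and L9 grants L12 (Rule 5).
No rule produces L15, and it is not given.
T24: reached.
gold-clearance would need red-pass, L1, and black-permit (Rule 7), but L1 is never granted.
L12: reached.
red-pass: reached.
No rule produces L1, and it is not given.
Reached: T24, L12, and red-pass — 3 of the 6.

3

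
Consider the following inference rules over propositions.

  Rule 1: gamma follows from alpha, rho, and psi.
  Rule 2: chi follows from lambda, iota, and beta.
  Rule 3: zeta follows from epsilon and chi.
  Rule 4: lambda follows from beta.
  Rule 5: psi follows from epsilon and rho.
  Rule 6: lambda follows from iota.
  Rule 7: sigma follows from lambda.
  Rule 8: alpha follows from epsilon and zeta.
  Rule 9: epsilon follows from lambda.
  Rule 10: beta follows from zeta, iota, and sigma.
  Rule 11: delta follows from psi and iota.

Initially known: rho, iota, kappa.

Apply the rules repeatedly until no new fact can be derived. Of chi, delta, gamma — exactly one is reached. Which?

iota holds, so lambda follows (Rule 6).
lambda holds, so epsilon follows (Rule 9).
From epsilon and rho, Rule 5 gives psi.
From psi and iota, Rule 11 gives delta.
gamma would need alpha, rho, and psi (Rule 1), but alpha is never established. chi would need lambda, iota, and beta (Rule 2), but beta is never established.

delta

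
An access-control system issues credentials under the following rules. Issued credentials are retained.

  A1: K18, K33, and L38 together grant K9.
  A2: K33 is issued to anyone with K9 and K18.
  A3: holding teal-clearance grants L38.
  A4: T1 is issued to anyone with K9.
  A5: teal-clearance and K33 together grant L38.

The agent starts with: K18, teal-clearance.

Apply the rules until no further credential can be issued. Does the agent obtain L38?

Yes

Holding teal-clearance grants L38 (A3).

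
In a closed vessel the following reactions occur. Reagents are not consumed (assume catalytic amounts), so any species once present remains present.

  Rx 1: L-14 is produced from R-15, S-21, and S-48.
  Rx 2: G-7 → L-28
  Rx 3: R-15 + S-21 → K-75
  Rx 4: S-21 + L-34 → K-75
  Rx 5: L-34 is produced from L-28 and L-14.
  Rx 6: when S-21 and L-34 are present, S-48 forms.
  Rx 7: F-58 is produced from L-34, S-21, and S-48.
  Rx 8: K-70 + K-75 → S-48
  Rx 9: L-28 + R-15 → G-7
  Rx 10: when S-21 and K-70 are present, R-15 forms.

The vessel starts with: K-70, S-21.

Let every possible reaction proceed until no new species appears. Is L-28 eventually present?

L-28 would need G-7 (Rx 2), but G-7 never forms.

No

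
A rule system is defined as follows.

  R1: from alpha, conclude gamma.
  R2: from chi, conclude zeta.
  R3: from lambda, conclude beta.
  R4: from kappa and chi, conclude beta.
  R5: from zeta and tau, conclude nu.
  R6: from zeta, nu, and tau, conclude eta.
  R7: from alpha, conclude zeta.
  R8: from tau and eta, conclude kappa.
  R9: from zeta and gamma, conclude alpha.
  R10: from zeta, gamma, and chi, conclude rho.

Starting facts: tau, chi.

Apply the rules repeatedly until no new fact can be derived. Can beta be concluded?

Yes

chi holds, so zeta follows (R2).
zeta and tau hold, so nu follows (R5).
zeta, nu, and tau hold, so eta follows (R6).
tau and eta hold, so kappa follows (R8).
From kappa and chi, R4 gives beta.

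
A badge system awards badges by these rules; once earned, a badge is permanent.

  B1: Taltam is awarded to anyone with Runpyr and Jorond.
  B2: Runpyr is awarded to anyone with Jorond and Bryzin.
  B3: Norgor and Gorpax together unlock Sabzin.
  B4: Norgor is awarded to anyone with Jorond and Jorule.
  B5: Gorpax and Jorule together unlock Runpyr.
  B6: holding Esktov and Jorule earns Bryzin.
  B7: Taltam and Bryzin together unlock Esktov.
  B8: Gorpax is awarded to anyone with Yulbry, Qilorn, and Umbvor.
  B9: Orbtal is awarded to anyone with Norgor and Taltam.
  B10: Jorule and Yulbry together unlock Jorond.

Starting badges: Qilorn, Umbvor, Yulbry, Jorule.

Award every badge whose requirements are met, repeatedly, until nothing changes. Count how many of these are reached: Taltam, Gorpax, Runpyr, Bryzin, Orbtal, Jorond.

5

With Yulbry, Qilorn, and Umbvor, Gorpax is earned (B8).
With Jorule and Yulbry, Jorond is earned (B10).
With Gorpax and Jorule, Runpyr is earned (B5).
With Jorond and Jorule, Norgor is earned (B4).
With Runpyr and Jorond, Taltam is earned (B1).
With Norgor and Taltam, Orbtal is earned (B9).
Taltam: reached.
Gorpax: reached.
Runpyr: reached.
Bryzin would need Esktov and Jorule (B6), but Esktov is never earned.
Orbtal: reached.
Jorond: reached.
Reached: Taltam, Gorpax, Runpyr, Orbtal, and Jorond — 5 of the 6.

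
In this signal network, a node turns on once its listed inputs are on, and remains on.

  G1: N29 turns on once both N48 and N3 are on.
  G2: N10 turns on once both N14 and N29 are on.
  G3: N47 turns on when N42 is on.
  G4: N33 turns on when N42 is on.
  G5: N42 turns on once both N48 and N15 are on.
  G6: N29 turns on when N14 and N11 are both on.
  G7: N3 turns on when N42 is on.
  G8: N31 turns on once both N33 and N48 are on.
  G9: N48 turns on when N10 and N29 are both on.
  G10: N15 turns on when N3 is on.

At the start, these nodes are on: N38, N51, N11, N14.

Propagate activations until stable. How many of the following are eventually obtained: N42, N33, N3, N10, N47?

1

G6: N14 and N11 on → N29 on.
G2: N14 and N29 on → N10 on.
N42 would need N48 and N15 (G5), but N15 never turns on.
N33 would need N42 (G4), but N42 never turns on.
N3 would need N42 (G7), but N42 never turns on.
N10: reached.
N47 would need N42 (G3), but N42 never turns on.
Reached: N10 — 1 of the 5.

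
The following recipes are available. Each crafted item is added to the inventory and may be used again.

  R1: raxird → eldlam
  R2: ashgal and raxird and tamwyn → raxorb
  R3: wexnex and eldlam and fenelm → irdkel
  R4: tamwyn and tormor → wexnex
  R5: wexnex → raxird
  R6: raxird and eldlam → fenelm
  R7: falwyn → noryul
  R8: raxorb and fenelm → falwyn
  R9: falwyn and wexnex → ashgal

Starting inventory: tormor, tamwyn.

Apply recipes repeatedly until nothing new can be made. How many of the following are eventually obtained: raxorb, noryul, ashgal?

0

raxorb would need ashgal, raxird, and tamwyn (R2), but ashgal is never obtained.
noryul would need falwyn (R7), but falwyn is never obtained.
ashgal would need falwyn and wexnex (R9), but falwyn is never obtained.
None of the 3 are reached.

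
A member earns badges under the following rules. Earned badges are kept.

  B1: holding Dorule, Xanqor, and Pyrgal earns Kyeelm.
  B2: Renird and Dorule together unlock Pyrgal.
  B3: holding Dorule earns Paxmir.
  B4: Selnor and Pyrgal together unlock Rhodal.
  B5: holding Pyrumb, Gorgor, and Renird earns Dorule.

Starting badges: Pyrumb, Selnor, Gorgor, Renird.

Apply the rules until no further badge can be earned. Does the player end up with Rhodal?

With Pyrumb, Gorgor, and Renird, Dorule is earned (B5).
With Renird and Dorule, Pyrgal is earned (B2).
With Selnor and Pyrgal, Rhodal is earned (B4).

Yes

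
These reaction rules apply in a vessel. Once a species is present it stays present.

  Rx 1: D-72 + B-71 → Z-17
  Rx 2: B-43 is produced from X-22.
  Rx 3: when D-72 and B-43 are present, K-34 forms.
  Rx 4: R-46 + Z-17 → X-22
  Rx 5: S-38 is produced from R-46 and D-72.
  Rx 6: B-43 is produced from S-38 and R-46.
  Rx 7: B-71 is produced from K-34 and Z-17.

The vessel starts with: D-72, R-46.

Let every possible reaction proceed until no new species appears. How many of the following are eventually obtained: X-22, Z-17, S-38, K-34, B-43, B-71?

3

R-46 and D-72 present → S-38 forms (Rx 5).
S-38 and R-46 present → B-43 forms (Rx 6).
D-72 and B-43 present → K-34 forms (Rx 3).
X-22 would need R-46 and Z-17 (Rx 4), but Z-17 never forms.
Z-17 would need D-72 and B-71 (Rx 1), but B-71 never forms.
S-38: reached.
K-34: reached.
B-43: reached.
B-71 would need K-34 and Z-17 (Rx 7), but Z-17 never forms.
Reached: S-38, K-34, and B-43 — 3 of the 6.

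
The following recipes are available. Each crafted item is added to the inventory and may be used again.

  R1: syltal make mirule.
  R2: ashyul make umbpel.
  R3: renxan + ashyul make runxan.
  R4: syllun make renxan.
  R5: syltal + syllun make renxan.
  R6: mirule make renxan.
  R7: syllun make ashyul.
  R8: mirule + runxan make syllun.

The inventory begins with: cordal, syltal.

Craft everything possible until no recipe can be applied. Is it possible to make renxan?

syltal → mirule (R1).
Using R6, mirule makes renxan.

Yes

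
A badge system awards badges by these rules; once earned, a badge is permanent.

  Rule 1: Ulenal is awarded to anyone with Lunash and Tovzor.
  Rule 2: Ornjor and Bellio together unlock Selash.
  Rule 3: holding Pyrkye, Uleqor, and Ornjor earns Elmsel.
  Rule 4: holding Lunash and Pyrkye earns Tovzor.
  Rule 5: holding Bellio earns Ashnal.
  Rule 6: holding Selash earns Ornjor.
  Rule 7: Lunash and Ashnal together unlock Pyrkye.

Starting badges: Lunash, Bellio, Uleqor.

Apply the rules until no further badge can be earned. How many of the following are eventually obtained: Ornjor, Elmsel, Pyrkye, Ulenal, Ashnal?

With Bellio, Ashnal is earned (Rule 5).
With Lunash and Ashnal, Pyrkye is earned (Rule 7).
With Lunash and Pyrkye, Tovzor is earned (Rule 4).
With Lunash and Tovzor, Ulenal is earned (Rule 1).
Ornjor would need Selash (Rule 6), but Selash is never earned.
Elmsel would need Pyrkye, Uleqor, and Ornjor (Rule 3), but Ornjor is never earned.
Pyrkye: reached.
Ulenal: reached.
Ashnal: reached.
Reached: Pyrkye, Ulenal, and Ashnal — 3 of the 5.

3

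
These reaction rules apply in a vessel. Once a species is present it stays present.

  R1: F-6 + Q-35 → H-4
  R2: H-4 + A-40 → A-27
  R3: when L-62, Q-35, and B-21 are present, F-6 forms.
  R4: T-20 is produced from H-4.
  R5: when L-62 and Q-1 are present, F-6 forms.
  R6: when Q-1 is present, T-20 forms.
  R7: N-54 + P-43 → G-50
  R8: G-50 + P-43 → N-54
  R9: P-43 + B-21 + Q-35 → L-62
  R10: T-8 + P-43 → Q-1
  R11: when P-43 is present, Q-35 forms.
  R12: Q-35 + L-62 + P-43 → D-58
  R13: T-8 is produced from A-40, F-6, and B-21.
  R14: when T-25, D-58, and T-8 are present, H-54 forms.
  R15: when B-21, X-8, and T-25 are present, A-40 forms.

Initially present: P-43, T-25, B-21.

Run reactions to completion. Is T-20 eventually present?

Yes

P-43 present → Q-35 forms (R11).
P-43, B-21, and Q-35 present → L-62 forms (R9).
L-62, Q-35, and B-21 present → F-6 forms (R3).
F-6 and Q-35 present → H-4 forms (R1).
H-4 present → T-20 forms (R4).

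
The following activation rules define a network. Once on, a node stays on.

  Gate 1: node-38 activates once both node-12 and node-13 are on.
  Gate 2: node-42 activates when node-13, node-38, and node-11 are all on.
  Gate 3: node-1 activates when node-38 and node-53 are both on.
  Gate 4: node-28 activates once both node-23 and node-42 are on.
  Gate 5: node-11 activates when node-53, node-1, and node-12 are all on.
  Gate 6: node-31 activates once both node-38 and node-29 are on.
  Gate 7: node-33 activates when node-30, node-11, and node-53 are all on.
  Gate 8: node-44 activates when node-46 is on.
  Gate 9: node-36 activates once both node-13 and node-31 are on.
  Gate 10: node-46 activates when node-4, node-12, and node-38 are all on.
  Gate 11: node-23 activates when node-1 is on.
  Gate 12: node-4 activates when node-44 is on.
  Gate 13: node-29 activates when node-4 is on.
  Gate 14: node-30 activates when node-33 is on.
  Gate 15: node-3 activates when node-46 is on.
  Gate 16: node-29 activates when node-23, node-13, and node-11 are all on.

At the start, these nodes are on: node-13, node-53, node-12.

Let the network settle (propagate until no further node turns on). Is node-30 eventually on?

node-30 would need node-33 (Gate 14), but node-33 never turns on.

No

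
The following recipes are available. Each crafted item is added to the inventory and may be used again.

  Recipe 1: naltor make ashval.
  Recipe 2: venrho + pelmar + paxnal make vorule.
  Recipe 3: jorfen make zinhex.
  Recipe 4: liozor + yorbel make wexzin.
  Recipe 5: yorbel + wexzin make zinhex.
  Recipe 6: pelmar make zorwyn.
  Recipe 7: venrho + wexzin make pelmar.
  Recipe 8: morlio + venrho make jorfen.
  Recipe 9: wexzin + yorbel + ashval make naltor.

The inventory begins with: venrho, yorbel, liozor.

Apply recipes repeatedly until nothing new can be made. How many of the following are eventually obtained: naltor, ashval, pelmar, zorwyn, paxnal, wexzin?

3

Using Recipe 4, liozor and yorbel make wexzin.
venrho + wexzin → pelmar (Recipe 7).
pelmar → zorwyn (Recipe 6).
naltor would need wexzin, yorbel, and ashval (Recipe 9), but ashval is never obtained.
ashval would need naltor (Recipe 1), but naltor is never obtained.
pelmar: reached.
zorwyn: reached.
No rule produces paxnal, and it is not given.
wexzin: reached.
Reached: pelmar, zorwyn, and wexzin — 3 of the 6.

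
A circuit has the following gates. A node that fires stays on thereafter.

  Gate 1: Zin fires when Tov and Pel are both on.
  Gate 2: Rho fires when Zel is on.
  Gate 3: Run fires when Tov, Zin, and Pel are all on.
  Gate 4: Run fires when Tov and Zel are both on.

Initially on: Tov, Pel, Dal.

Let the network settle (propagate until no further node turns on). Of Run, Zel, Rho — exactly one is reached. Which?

Tov and Pel are on, so Zin fires (Gate 1).
Tov, Zin, and Pel are on, so Run fires (Gate 3).
Rho would need Zel (Gate 2), but Zel never turns on. No rule produces Zel, and it is not given.

Run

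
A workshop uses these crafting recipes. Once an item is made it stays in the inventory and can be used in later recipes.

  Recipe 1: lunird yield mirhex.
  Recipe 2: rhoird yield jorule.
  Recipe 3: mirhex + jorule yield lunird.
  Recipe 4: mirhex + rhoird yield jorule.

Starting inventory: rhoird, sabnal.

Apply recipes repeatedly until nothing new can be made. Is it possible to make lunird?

lunird would need mirhex and jorule (Recipe 3), but mirhex is never obtained.

No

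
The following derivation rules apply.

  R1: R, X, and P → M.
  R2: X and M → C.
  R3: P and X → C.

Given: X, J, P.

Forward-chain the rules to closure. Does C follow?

Yes

P and X hold, so C follows (R3).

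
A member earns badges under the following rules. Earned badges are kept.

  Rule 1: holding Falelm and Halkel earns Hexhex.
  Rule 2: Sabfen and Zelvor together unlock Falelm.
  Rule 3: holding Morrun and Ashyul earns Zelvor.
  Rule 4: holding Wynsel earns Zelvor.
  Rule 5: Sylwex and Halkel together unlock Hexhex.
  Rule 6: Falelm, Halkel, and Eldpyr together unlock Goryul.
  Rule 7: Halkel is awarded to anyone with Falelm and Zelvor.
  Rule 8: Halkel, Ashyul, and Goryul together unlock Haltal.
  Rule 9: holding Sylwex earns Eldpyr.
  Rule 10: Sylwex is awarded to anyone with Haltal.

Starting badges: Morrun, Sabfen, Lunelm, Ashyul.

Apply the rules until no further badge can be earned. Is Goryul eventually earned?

Goryul would need Falelm, Halkel, and Eldpyr (Rule 6), but Eldpyr is never earned.

No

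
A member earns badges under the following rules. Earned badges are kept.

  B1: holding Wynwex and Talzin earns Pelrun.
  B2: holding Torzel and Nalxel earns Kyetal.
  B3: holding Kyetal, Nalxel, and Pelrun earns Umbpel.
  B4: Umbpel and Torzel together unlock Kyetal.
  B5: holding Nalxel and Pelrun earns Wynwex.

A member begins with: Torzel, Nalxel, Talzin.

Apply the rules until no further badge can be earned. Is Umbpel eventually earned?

Umbpel would need Kyetal, Nalxel, and Pelrun (B3), but Pelrun is never earned.

No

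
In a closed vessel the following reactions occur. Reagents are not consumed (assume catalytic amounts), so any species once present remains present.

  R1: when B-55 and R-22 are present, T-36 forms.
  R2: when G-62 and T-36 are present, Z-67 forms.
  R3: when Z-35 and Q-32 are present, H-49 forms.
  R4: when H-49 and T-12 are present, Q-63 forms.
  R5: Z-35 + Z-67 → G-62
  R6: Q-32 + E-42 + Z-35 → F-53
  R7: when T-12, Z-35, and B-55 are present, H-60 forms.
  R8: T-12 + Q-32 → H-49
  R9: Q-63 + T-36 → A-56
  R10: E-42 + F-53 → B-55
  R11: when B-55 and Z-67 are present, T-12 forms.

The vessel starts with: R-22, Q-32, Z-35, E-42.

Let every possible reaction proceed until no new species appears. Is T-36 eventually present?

Q-32, E-42, and Z-35 present → F-53 forms (R6).
E-42 and F-53 present → B-55 forms (R10).
B-55 and R-22 present → T-36 forms (R1).

Yes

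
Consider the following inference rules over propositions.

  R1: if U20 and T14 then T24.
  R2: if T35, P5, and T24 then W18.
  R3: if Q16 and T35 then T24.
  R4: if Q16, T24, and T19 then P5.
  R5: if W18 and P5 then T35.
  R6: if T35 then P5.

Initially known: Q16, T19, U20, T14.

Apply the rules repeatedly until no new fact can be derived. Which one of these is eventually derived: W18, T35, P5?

U20 and T14 hold, so T24 follows (R1).
Q16, T24, and T19 hold, so P5 follows (R4).
T35 would need W18 and P5 (R5), but W18 is never established. W18 would need T35, P5, and T24 (R2), but T35 is never established.

P5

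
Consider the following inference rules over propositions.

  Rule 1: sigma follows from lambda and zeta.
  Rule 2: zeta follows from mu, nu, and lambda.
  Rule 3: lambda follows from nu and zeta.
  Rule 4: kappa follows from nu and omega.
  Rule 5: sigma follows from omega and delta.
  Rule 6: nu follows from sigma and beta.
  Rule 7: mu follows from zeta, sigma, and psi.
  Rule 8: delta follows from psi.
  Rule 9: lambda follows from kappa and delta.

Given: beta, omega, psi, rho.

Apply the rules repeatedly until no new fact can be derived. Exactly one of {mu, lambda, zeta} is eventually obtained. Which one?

From psi, Rule 8 gives delta.
From omega and delta, Rule 5 gives sigma.
From sigma and beta, Rule 6 gives nu.
From nu and omega, Rule 4 gives kappa.
kappa and delta hold, so lambda follows (Rule 9).
zeta would need mu, nu, and lambda (Rule 2), but mu is never established. mu would need zeta, sigma, and psi (Rule 7), but zeta is never established.

lambda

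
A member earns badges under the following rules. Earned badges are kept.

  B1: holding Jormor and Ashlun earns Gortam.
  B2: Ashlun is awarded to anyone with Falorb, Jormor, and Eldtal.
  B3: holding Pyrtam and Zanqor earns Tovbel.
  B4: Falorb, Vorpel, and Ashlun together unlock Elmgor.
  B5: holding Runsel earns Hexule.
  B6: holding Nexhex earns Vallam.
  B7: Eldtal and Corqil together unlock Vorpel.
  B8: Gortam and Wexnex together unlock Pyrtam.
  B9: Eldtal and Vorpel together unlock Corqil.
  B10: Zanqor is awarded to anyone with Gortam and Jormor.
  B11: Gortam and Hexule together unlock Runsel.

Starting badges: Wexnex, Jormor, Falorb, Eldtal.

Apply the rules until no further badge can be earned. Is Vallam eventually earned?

No

Vallam would need Nexhex (B6), but Nexhex is never earned.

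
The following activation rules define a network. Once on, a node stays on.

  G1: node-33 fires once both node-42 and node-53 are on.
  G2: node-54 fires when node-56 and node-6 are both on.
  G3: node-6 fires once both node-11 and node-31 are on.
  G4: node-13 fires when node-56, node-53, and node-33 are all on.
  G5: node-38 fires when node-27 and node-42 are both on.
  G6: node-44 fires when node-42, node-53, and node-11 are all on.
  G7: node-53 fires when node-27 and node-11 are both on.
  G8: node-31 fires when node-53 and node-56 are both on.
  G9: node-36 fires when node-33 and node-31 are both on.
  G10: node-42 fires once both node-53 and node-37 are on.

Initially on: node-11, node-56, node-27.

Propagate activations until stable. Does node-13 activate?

No

node-13 would need node-56, node-53, and node-33 (G4), but node-33 never turns on.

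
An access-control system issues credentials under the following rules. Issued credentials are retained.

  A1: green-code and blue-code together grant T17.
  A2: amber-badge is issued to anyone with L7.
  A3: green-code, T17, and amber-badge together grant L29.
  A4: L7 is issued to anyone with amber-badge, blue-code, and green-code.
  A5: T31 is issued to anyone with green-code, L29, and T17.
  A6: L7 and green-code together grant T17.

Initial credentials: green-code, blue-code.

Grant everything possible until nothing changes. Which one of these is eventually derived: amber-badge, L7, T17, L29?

Holding green-code and blue-code grants T17 (A1).
L7 would need amber-badge, blue-code, and green-code (A4), but amber-badge is never granted. L29 would need green-code, T17, and amber-badge (A3), but amber-badge is never granted. amber-badge would need L7 (A2), but L7 is never granted.

T17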